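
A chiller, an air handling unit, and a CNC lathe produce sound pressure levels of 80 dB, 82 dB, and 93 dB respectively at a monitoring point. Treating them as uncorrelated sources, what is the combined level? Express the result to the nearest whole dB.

Incoherent sources combine by intensity addition: L_total = 10·log₁₀(Σ 10^(L_i/10)).
Σ 10^(L/10) = 10^(80/10) + 10^(82/10) + 10^(93/10) = 2.254e+09.
L_total = 10·log₁₀(2.254e+09) = 93.53 dB.

94 dB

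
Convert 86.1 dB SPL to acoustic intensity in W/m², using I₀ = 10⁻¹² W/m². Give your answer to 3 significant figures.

L = 10·log₁₀(I/I₀) ⇒ I = I₀·10^(L/10) = 10⁻¹² × 10^8.61.

0.000407 W/m²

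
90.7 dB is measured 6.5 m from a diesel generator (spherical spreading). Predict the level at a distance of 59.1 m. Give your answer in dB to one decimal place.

71.5 dB

Point-source attenuation: ΔL = 20·log₁₀(r₂/r₁) = 20·log₁₀(59.1/6.5) = 19.173 dB.
L₂ = 90.7 − 20·log₁₀(59.1/6.5) = 90.7 − 19.173 = 71.53 dB.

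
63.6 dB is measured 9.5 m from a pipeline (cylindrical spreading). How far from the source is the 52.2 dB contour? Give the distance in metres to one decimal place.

131.1 m

Line-source spreading drops the level by 10·log₁₀(r₂/r₁); inverting, r₂/r₁ = 10^(ΔL/10).
r₂ = 9.5·10^((63.6−52.2)/10) = 9.5·10^(11.4/10) = 131.14 m.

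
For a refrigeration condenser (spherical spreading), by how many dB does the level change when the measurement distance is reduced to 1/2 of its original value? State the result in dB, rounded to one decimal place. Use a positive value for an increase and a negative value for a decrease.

With spherical spreading the level changes by −20·log₁₀(r₂/r₁).
ΔL = −20·log₁₀(0.5) = +6.02 dB.

+6.0 dB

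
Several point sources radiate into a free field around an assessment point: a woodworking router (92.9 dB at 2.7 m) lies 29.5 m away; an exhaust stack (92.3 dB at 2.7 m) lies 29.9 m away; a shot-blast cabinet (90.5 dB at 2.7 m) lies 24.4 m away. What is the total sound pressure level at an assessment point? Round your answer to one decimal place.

Apply inverse-square spreading to bring every level to the receiver, then sum 10^(L/10).
woodworking router: 92.9 − 20·log₁₀(29.5/2.7) = 92.9 − 20.77 = 72.13 dB.
exhaust stack: 92.3 − 20·log₁₀(29.9/2.7) = 92.3 − 20.89 = 71.41 dB.
shot-blast cabinet: 90.5 − 20·log₁₀(24.4/2.7) = 90.5 − 19.12 = 71.38 dB.
Σ 10^(L/10) = 4.392e+07 → L_total = 10·log₁₀(4.392e+07) = 76.43 dB.

76.4 dB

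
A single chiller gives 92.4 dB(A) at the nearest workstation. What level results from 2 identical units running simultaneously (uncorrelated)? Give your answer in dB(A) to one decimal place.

L_total = L₁ + 10·log₁₀ N for N identical incoherent sources.
L_total = 92.4 + 10·log₁₀(2) = 92.4 + 3.010 = 95.41 dB(A).

95.4 dB(A)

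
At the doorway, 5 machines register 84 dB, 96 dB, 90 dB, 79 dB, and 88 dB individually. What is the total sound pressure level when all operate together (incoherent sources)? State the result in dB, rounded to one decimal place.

Incoherent sources combine by intensity addition: L_total = 10·log₁₀(Σ 10^(L_i/10)).
Σ 10^(L/10) = 10^(84/10) + 10^(96/10) + 10^(90/10) + 10^(79/10) + 10^(88/10) = 5.943e+09.
L_total = 10·log₁₀(5.943e+09) = 97.74 dB.

97.7 dB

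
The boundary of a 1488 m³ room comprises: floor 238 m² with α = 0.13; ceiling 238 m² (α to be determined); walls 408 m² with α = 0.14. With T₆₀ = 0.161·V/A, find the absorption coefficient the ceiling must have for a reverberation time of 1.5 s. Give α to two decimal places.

Required total absorption A = 0.161·1488/1.5 = 159.71 m².
Absorption from the other surfaces = 238·0.13 + 408·0.14 = 88.06 m², so the ceiling must supply 71.65 m² over 238 m².
α = 71.65/238 = 0.301.

0.30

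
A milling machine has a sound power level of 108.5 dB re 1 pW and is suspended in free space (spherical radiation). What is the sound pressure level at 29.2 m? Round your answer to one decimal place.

68.2 dB

Free-field spherical radiation: L_p = L_w − 10·log₁₀(4π·r²), r = 29.2 m.
4π·r² = 1.071e+04 m², 10·log₁₀ of that is 40.300 dB.
L_p = 108.5 − 40.300 = 68.20 dB.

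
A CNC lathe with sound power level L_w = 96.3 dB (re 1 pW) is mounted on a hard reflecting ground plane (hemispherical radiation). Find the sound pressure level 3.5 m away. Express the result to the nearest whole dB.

L_p = L_w − 10·log₁₀(2π·r²) with r = 3.5 m.
2π·r² = 76.97 m², 10·log₁₀ of that is 18.863 dB.
L_p = 96.3 − 18.863 = 77.44 dB.

77 dB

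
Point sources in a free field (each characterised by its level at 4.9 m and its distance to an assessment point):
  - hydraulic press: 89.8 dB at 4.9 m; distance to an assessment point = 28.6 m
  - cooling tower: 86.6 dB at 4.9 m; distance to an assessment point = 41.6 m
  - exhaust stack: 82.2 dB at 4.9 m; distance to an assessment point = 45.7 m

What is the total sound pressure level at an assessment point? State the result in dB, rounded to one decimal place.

75.6 dB

First find each source's level at the receiver (point-source: −20·log₁₀(r/r_ref)), then combine on an intensity basis.
hydraulic press: 89.8 − 20·log₁₀(28.6/4.9) = 89.8 − 15.32 = 74.48 dB.
cooling tower: 86.6 − 20·log₁₀(41.6/4.9) = 86.6 − 18.58 = 68.02 dB.
exhaust stack: 82.2 − 20·log₁₀(45.7/4.9) = 82.2 − 19.39 = 62.81 dB.
Σ 10^(L/10) = 3.628e+07 → L_total = 10·log₁₀(3.628e+07) = 75.60 dB.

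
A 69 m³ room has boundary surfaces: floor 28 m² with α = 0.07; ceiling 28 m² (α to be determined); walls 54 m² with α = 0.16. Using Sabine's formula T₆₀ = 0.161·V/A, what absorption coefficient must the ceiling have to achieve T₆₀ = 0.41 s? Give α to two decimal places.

0.59

A = 0.161·V/T₆₀ = 0.161·69/0.41 = 27.10 m² sabins.
Absorption from the other surfaces = 28·0.07 + 54·0.16 = 10.60 m², so the ceiling must supply 16.50 m² over 28 m².
α = 16.50/28 = 0.589.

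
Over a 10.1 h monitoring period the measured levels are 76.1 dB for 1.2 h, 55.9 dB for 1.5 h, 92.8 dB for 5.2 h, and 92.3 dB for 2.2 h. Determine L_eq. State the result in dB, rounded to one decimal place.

Weight each interval's intensity by its duration and average over T = 10.1 h:
Σ tᵢ·10^(Lᵢ/10) = 1.2·10^(76.1/10) + 1.5·10^(55.9/10) + 5.2·10^(92.8/10) + 2.2·10^(92.3/10) = 1.369e+10.
L_eq = 10·log₁₀(1.369e+10/10.1) = 91.32 dB.

91.3 dB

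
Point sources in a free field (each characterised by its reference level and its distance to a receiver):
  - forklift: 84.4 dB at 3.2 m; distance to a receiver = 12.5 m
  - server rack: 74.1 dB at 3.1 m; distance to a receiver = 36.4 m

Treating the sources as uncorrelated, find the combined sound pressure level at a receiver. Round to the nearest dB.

73 dB

Apply inverse-square spreading to bring every level to the receiver, then sum 10^(L/10).
forklift: 84.4 − 20·log₁₀(12.5/3.2) = 84.4 − 11.84 = 72.56 dB.
server rack: 74.1 − 20·log₁₀(36.4/3.1) = 74.1 − 21.39 = 52.71 dB.
Σ 10^(L/10) = 1.824e+07 → L_total = 10·log₁₀(1.824e+07) = 72.61 dB.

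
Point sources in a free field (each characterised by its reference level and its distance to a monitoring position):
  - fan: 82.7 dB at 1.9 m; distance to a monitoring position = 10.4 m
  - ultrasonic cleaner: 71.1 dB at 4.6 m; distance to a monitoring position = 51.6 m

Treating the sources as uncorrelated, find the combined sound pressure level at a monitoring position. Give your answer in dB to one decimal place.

68.0 dB

Propagate each source to the receiver with L = L_ref − 20·log₁₀(r/r_ref), then add intensities.
fan: 82.7 − 20·log₁₀(10.4/1.9) = 82.7 − 14.77 = 67.93 dB.
ultrasonic cleaner: 71.1 − 20·log₁₀(51.6/4.6) = 71.1 − 21.00 = 50.10 dB.
Σ 10^(L/10) = 6.317e+06 → L_total = 10·log₁₀(6.317e+06) = 68.01 dB.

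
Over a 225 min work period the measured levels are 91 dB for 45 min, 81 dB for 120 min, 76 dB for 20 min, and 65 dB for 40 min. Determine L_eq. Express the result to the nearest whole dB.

Weight each interval's intensity by its duration and average over T = 225 min:
Σ tᵢ·10^(Lᵢ/10) = 45·10^(91/10) + 120·10^(81/10) + 20·10^(76/10) + 40·10^(65/10) = 7.268e+10.
L_eq = 10·log₁₀(7.268e+10/225) = 85.09 dB.

85 dB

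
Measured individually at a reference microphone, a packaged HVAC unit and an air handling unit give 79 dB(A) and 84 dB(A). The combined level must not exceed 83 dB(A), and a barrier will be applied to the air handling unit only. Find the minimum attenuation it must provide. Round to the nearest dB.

Fixed contribution from the other source: Σ 10^(L/10) = 10^(79/10) = 7.943e+07 (79.00 dB(A)).
The limit corresponds to 10^(83/10) = 1.995e+08; subtracting the fixed part leaves 1.201e+08 for the air handling unit, i.e. 80.80 dB(A).
Required insertion loss = 84 − 80.80 = 3.20 dB.

3 dB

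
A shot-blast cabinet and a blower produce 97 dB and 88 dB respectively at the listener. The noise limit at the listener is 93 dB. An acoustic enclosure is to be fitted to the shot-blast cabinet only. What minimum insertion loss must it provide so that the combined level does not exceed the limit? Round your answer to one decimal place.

Fixed contribution from the other source: Σ 10^(L/10) = 10^(88/10) = 6.310e+08 (88.00 dB).
The limit corresponds to 10^(93/10) = 1.995e+09; subtracting the fixed part leaves 1.364e+09 for the shot-blast cabinet, i.e. 91.35 dB.
Required insertion loss = 97 − 91.35 = 5.65 dB.

5.7 dB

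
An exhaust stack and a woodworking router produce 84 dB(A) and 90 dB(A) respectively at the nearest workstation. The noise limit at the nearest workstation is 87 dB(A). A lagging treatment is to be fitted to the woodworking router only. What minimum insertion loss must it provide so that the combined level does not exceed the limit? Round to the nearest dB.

6 dB

Fixed contribution from the other source: Σ 10^(L/10) = 10^(84/10) = 2.512e+08 (84.00 dB(A)).
To meet 87 dB(A) overall, the treated woodworking router may contribute at most 10^(87/10) − 2.512e+08 = 2.500e+08, i.e. 83.98 dB(A).
Required insertion loss = 90 − 83.98 = 6.02 dB.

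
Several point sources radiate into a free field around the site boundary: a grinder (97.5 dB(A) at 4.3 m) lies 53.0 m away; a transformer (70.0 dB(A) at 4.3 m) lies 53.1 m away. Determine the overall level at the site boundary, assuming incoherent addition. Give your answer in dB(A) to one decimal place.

75.7 dB(A)

Propagate each source to the receiver with L = L_ref − 20·log₁₀(r/r_ref), then add intensities.
grinder: 97.5 − 20·log₁₀(53.0/4.3) = 97.5 − 21.82 = 75.68 dB(A).
transformer: 70.0 − 20·log₁₀(53.1/4.3) = 70.0 − 21.83 = 48.17 dB(A).
Σ 10^(L/10) = 3.708e+07 → L_total = 10·log₁₀(3.708e+07) = 75.69 dB(A).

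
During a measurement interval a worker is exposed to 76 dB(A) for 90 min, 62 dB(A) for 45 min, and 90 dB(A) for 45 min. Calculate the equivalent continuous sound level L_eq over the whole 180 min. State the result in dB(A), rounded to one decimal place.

L_eq = 10·log₁₀[(1/T)·Σ tᵢ·10^(Lᵢ/10)] with T = 180 min.
Σ tᵢ·10^(Lᵢ/10) = 90·10^(76/10) + 45·10^(62/10) + 45·10^(90/10) = 4.865e+10.
L_eq = 10·log₁₀(4.865e+10/180) = 84.32 dB(A).

84.3 dB(A)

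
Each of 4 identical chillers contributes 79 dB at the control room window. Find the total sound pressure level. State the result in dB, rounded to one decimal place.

L_total = L₁ + 10·log₁₀ N for N identical incoherent sources.
L_total = 79 + 10·log₁₀(4) = 79 + 6.021 = 85.02 dB.

85.0 dB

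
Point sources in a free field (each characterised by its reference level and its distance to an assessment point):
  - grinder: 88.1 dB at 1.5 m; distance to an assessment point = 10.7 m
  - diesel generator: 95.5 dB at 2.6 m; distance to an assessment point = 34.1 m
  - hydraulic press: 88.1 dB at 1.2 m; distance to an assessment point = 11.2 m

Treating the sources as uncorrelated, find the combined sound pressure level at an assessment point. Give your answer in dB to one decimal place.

76.1 dB

First find each source's level at the receiver (point-source: −20·log₁₀(r/r_ref)), then combine on an intensity basis.
grinder: 88.1 − 20·log₁₀(10.7/1.5) = 88.1 − 17.07 = 71.03 dB.
diesel generator: 95.5 − 20·log₁₀(34.1/2.6) = 95.5 − 22.36 = 73.14 dB.
hydraulic press: 88.1 − 20·log₁₀(11.2/1.2) = 88.1 − 19.40 = 68.70 dB.
Σ 10^(L/10) = 4.073e+07 → L_total = 10·log₁₀(4.073e+07) = 76.10 dB.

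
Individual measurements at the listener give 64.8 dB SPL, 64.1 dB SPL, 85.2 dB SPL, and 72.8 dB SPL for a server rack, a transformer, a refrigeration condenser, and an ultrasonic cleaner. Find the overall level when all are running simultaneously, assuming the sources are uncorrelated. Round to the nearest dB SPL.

Incoherent sources combine by intensity addition: L_total = 10·log₁₀(Σ 10^(L_i/10)).
Σ 10^(L/10) = 10^(64.8/10) + 10^(64.1/10) + 10^(85.2/10) + 10^(72.8/10) = 3.558e+08.
L_total = 10·log₁₀(3.558e+08) = 85.51 dB SPL.

86 dB SPL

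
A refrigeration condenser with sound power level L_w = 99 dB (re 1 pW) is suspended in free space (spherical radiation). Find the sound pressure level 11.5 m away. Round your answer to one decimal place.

Free-field spherical radiation: L_p = L_w − 10·log₁₀(4π·r²), r = 11.5 m.
4π·r² = 1662 m², 10·log₁₀ of that is 32.206 dB.
L_p = 99 − 32.206 = 66.79 dB.

66.8 dB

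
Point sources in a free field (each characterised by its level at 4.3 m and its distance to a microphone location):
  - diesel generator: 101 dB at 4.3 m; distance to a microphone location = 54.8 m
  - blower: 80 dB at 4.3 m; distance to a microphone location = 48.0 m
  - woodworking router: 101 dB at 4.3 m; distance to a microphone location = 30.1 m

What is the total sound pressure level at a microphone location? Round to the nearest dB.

85 dB

Apply inverse-square spreading to bring every level to the receiver, then sum 10^(L/10).
diesel generator: 101 − 20·log₁₀(54.8/4.3) = 101 − 22.11 = 78.89 dB.
blower: 80 − 20·log₁₀(48.0/4.3) = 80 − 20.96 = 59.04 dB.
woodworking router: 101 − 20·log₁₀(30.1/4.3) = 101 − 16.90 = 84.10 dB.
Σ 10^(L/10) = 3.352e+08 → L_total = 10·log₁₀(3.352e+08) = 85.25 dB.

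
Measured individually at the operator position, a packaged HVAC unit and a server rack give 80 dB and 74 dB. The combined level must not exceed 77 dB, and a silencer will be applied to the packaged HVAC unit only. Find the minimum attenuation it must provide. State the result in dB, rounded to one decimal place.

Everything except the packaged HVAC unit sums to 10^(74/10) = 2.512e+07 in linear terms, 74.00 dB.
To meet 77 dB overall, the treated packaged HVAC unit may contribute at most 10^(77/10) − 2.512e+07 = 2.500e+07, i.e. 73.98 dB.
Required insertion loss = 80 − 73.98 = 6.02 dB.

6.0 dB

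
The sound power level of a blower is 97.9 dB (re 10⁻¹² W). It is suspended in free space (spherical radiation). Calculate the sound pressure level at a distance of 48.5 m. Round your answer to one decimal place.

L_p = L_w − 10·log₁₀(4π·r²) with r = 48.5 m.
4π·r² = 2.956e+04 m², 10·log₁₀ of that is 44.707 dB.
L_p = 97.9 − 44.707 = 53.19 dB.

53.2 dB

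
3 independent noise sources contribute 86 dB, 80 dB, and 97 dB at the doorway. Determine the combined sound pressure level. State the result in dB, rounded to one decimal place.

97.4 dB

Incoherent sources combine by intensity addition: L_total = 10·log₁₀(Σ 10^(L_i/10)).
Σ 10^(L/10) = 10^(86/10) + 10^(80/10) + 10^(97/10) = 5.510e+09.
L_total = 10·log₁₀(5.510e+09) = 97.41 dB.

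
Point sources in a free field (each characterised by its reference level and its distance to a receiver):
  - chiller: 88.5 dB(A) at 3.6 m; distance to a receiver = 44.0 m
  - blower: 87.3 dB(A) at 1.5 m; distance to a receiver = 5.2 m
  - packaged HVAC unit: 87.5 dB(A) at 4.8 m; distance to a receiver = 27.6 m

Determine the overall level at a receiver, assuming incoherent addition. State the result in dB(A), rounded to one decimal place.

First find each source's level at the receiver (point-source: −20·log₁₀(r/r_ref)), then combine on an intensity basis.
chiller: 88.5 − 20·log₁₀(44.0/3.6) = 88.5 − 21.74 = 66.76 dB(A).
blower: 87.3 − 20·log₁₀(5.2/1.5) = 87.3 − 10.80 = 76.50 dB(A).
packaged HVAC unit: 87.5 − 20·log₁₀(27.6/4.8) = 87.5 − 15.19 = 72.31 dB(A).
Σ 10^(L/10) = 6.643e+07 → L_total = 10·log₁₀(6.643e+07) = 78.22 dB(A).

78.2 dB(A)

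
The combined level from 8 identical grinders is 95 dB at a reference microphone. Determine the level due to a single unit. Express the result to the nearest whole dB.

8 equal contributions raise the level by 10·log₁₀ 8 = 9.031 dB, so each unit alone gives 95 − 9.031.

86 dB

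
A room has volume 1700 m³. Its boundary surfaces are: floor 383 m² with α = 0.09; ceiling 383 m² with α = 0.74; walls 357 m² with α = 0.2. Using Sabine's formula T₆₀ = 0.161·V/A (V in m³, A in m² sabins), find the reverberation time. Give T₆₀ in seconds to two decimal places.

0.70 s

A = Σ Sᵢαᵢ = 383·0.09 + 383·0.74 + 357·0.2 = 389.29 m².
T₆₀ = 0.161 × 1700 / 389.29 = 0.703 s.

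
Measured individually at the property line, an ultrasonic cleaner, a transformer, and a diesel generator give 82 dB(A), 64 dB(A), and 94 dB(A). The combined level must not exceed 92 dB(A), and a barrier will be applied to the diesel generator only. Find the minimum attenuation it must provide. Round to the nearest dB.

Everything except the diesel generator sums to 10^(82/10) + 10^(64/10) = 1.610e+08 in linear terms, 82.07 dB(A).
The limit corresponds to 10^(92/10) = 1.585e+09; subtracting the fixed part leaves 1.424e+09 for the diesel generator, i.e. 91.53 dB(A).
So the diesel generator must be reduced from 94 to 91.53 dB(A): IL = 2.47 dB.

2 dB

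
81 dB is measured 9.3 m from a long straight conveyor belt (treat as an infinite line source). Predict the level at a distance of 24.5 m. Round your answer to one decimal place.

76.8 dB

Line-source attenuation: ΔL = 10·log₁₀(r₂/r₁) = 10·log₁₀(24.5/9.3) = 4.207 dB.
L₂ = 81 − 10·log₁₀(24.5/9.3) = 81 − 4.207 = 76.79 dB.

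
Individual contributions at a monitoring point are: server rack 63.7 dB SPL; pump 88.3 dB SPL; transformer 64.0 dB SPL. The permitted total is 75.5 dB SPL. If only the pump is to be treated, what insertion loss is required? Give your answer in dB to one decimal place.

13.4 dB

The untreated sources together contribute 10^(63.7/10) + 10^(64.0/10) = 4.856e+06, i.e. 66.86 dB SPL.
To meet 75.5 dB SPL overall, the treated pump may contribute at most 10^(75.5/10) − 4.856e+06 = 3.063e+07, i.e. 74.86 dB SPL.
So the pump must be reduced from 88.3 to 74.86 dB SPL: IL = 13.44 dB.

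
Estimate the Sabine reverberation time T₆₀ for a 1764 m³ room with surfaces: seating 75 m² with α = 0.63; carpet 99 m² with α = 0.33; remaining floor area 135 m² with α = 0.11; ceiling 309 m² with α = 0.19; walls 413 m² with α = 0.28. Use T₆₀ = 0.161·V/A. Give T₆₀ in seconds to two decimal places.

Total absorption A = 75·0.63 + 99·0.33 + 135·0.11 + 309·0.19 + 413·0.28 = 269.12 m² sabins.
T₆₀ = 0.161 × 1764 / 269.12 = 1.055 s.

1.06 s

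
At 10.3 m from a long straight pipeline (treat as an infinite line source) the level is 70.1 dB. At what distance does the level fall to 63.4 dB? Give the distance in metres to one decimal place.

48.2 m

The 6.7 dB drop corresponds to a distance ratio of 10^(6.7/10) for a line source.
r₂ = 10.3·10^((70.1−63.4)/10) = 10.3·10^(6.7/10) = 48.18 m.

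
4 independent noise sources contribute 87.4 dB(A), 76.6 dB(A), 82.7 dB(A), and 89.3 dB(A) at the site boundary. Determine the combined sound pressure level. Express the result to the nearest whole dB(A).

For uncorrelated sources the intensities add, so convert each level to linear form, sum, and take 10·log₁₀ of the total.
Σ 10^(L/10) = 10^(87.4/10) + 10^(76.6/10) + 10^(82.7/10) + 10^(89.3/10) = 1.633e+09.
L_total = 10·log₁₀(1.633e+09) = 92.13 dB(A).

92 dB(A)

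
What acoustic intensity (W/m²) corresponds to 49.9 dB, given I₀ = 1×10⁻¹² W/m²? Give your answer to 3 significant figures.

L = 10·log₁₀(I/I₀) ⇒ I = I₀·10^(L/10) = 10⁻¹² × 10^4.99.

9.77e-08 W/m²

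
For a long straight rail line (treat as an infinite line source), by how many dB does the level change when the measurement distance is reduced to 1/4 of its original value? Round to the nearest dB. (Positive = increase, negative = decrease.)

With cylindrical spreading the level changes by −10·log₁₀(r₂/r₁).
ΔL = −10·log₁₀(0.25) = +6.02 dB.

+6 dB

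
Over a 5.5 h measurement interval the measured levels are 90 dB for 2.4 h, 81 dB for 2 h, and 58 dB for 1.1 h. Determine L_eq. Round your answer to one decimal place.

86.8 dB

The energy average is taken in the linear domain: L_eq = 10·log₁₀[(Σ tᵢ·10^(Lᵢ/10))/T], T = 5.5 h.
Σ tᵢ·10^(Lᵢ/10) = 2.4·10^(90/10) + 2·10^(81/10) + 1.1·10^(58/10) = 2.652e+09.
L_eq = 10·log₁₀(2.652e+09/5.5) = 86.83 dB.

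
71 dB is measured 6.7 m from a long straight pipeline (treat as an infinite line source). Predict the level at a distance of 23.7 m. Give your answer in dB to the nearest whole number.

66 dB

Cylindrical spreading from a line source gives a 10·log₁₀(r₂/r₁) drop.
L₂ = 71 − 10·log₁₀(23.7/6.7) = 71 − 5.487 = 65.51 dB.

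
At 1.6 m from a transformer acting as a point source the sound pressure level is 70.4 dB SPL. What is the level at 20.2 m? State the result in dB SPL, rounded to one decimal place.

48.4 dB SPL

Point-source attenuation: ΔL = 20·log₁₀(r₂/r₁) = 20·log₁₀(20.2/1.6) = 22.025 dB.
L₂ = 70.4 − 20·log₁₀(20.2/1.6) = 70.4 − 22.025 = 48.38 dB SPL.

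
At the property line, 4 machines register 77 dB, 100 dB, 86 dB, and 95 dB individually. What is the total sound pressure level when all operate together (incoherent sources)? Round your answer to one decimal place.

101.3 dB

Incoherent sources combine by intensity addition: L_total = 10·log₁₀(Σ 10^(L_i/10)).
Σ 10^(L/10) = 10^(77/10) + 10^(100/10) + 10^(86/10) + 10^(95/10) = 1.361e+10.
L_total = 10·log₁₀(1.361e+10) = 101.34 dB.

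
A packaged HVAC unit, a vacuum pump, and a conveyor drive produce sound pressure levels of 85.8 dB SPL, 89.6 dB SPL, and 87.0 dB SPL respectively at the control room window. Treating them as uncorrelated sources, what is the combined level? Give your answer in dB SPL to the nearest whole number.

93 dB SPL

Incoherent sources combine by intensity addition: L_total = 10·log₁₀(Σ 10^(L_i/10)).
Σ 10^(L/10) = 10^(85.8/10) + 10^(89.6/10) + 10^(87.0/10) = 1.793e+09.
L_total = 10·log₁₀(1.793e+09) = 92.54 dB SPL.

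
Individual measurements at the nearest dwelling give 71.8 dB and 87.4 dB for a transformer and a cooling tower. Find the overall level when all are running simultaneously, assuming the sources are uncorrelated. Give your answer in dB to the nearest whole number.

88 dB

For uncorrelated sources the intensities add, so convert each level to linear form, sum, and take 10·log₁₀ of the total.
Σ 10^(L/10) = 10^(71.8/10) + 10^(87.4/10) = 5.647e+08.
L_total = 10·log₁₀(5.647e+08) = 87.52 dB.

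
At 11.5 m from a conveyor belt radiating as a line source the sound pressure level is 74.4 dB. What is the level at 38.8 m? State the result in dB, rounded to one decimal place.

69.1 dB

Cylindrical spreading from a line source gives a 10·log₁₀(r₂/r₁) drop.
L₂ = 74.4 − 10·log₁₀(38.8/11.5) = 74.4 − 5.281 = 69.12 dB.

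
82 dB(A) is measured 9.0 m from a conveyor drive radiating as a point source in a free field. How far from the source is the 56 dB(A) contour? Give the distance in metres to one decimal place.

For a point source L₁ − L₂ = 20·log₁₀(r₂/r₁), so r₂ = r₁·10^((L₁−L₂)/20).
r₂ = 9.0·10^((82−56)/20) = 9.0·10^(26.0/20) = 179.57 m.

179.6 m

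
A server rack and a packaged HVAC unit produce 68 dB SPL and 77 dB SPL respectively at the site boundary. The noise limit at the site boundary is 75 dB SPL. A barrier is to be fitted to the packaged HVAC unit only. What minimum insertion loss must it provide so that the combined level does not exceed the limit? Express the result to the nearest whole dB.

3 dB

The untreated sources together contribute 10^(68/10) = 6.310e+06, i.e. 68.00 dB SPL.
To meet 75 dB SPL overall, the treated packaged HVAC unit may contribute at most 10^(75/10) − 6.310e+06 = 2.531e+07, i.e. 74.03 dB SPL.
So the packaged HVAC unit must be reduced from 77 to 74.03 dB SPL: IL = 2.97 dB.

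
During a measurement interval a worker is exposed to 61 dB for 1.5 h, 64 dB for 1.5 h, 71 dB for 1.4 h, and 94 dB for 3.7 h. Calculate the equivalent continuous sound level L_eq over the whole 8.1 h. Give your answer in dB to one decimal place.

90.6 dB

Weight each interval's intensity by its duration and average over T = 8.1 h:
Σ tᵢ·10^(Lᵢ/10) = 1.5·10^(61/10) + 1.5·10^(64/10) + 1.4·10^(71/10) + 3.7·10^(94/10) = 9.317e+09.
L_eq = 10·log₁₀(9.317e+09/8.1) = 90.61 dB.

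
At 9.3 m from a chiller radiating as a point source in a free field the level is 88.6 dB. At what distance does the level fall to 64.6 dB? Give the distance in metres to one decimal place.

Point-source spreading drops the level by 20·log₁₀(r₂/r₁); inverting, r₂/r₁ = 10^(ΔL/20).
r₂ = 9.3·10^((88.6−64.6)/20) = 9.3·10^(24.0/20) = 147.40 m.

147.4 m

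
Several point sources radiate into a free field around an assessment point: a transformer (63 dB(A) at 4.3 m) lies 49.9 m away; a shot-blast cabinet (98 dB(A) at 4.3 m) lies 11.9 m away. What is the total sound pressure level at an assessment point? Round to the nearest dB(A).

Apply inverse-square spreading to bring every level to the receiver, then sum 10^(L/10).
transformer: 63 − 20·log₁₀(49.9/4.3) = 63 − 21.29 = 41.71 dB(A).
shot-blast cabinet: 98 − 20·log₁₀(11.9/4.3) = 98 − 8.84 = 89.16 dB(A).
Σ 10^(L/10) = 8.239e+08 → L_total = 10·log₁₀(8.239e+08) = 89.16 dB(A).

89 dB(A)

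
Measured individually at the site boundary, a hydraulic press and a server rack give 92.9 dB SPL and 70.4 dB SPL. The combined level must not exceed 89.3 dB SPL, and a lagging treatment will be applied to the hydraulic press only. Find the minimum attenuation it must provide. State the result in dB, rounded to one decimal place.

Everything except the hydraulic press sums to 10^(70.4/10) = 1.096e+07 in linear terms, 70.40 dB SPL.
The limit corresponds to 10^(89.3/10) = 8.511e+08; subtracting the fixed part leaves 8.402e+08 for the hydraulic press, i.e. 89.24 dB SPL.
So the hydraulic press must be reduced from 92.9 to 89.24 dB SPL: IL = 3.66 dB.

3.7 dB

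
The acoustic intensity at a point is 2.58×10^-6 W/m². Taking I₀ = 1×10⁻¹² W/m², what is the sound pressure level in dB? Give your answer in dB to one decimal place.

Dividing by I₀ shifts the exponent by 12: I/I₀ = 2.58×10^6.
L = 10·(0.4116 + 6) = 64.12 dB.

64.1 dB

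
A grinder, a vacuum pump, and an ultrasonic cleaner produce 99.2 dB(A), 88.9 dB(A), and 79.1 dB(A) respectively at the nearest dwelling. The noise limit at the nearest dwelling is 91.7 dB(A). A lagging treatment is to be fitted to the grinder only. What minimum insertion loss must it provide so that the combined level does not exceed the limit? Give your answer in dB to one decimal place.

The untreated sources together contribute 10^(88.9/10) + 10^(79.1/10) = 8.575e+08, i.e. 89.33 dB(A).
The limit corresponds to 10^(91.7/10) = 1.479e+09; subtracting the fixed part leaves 6.216e+08 for the grinder, i.e. 87.93 dB(A).
So the grinder must be reduced from 99.2 to 87.93 dB(A): IL = 11.27 dB.

11.3 dB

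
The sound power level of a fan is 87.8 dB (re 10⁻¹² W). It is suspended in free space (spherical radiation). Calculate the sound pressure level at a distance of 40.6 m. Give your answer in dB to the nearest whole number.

The power spreads over a sphere of area 4π·r², so L_p = L_w − 10·log₁₀(4π·r²).
4π·r² = 2.071e+04 m², 10·log₁₀ of that is 43.163 dB.
L_p = 87.8 − 43.163 = 44.64 dB.

45 dB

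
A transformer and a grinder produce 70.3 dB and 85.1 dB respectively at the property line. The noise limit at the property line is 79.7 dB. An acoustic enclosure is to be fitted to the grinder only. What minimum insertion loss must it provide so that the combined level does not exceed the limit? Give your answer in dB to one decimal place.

Everything except the grinder sums to 10^(70.3/10) = 1.072e+07 in linear terms, 70.30 dB.
The limit corresponds to 10^(79.7/10) = 9.333e+07; subtracting the fixed part leaves 8.261e+07 for the grinder, i.e. 79.17 dB.
Required insertion loss = 85.1 − 79.17 = 5.93 dB.

5.9 dB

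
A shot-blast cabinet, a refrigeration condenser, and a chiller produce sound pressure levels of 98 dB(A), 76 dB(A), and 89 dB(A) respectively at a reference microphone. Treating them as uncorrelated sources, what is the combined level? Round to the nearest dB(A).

99 dB(A)

For uncorrelated sources the intensities add, so convert each level to linear form, sum, and take 10·log₁₀ of the total.
Σ 10^(L/10) = 10^(98/10) + 10^(76/10) + 10^(89/10) = 7.144e+09.
L_total = 10·log₁₀(7.144e+09) = 98.54 dB(A).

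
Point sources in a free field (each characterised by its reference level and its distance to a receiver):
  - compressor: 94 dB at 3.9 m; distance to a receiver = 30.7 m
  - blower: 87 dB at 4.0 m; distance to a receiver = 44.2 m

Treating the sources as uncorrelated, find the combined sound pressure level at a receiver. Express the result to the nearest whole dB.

Apply inverse-square spreading to bring every level to the receiver, then sum 10^(L/10).
compressor: 94 − 20·log₁₀(30.7/3.9) = 94 − 17.92 = 76.08 dB.
blower: 87 − 20·log₁₀(44.2/4.0) = 87 − 20.87 = 66.13 dB.
Σ 10^(L/10) = 4.464e+07 → L_total = 10·log₁₀(4.464e+07) = 76.50 dB.

76 dB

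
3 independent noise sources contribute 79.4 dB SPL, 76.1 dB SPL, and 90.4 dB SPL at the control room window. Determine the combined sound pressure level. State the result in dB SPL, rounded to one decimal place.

For uncorrelated sources the intensities add, so convert each level to linear form, sum, and take 10·log₁₀ of the total.
Σ 10^(L/10) = 10^(79.4/10) + 10^(76.1/10) + 10^(90.4/10) = 1.224e+09.
L_total = 10·log₁₀(1.224e+09) = 90.88 dB SPL.

90.9 dB SPL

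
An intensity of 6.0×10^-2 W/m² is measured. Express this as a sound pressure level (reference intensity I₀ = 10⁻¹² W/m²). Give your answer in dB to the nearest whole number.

108 dB

L = 10·log₁₀(I/I₀) = 10·log₁₀(6.0×10^-2/10⁻¹²) = 10·log₁₀(6.0×10^10).
L = 10·(0.7782 + 10) = 107.78 dB.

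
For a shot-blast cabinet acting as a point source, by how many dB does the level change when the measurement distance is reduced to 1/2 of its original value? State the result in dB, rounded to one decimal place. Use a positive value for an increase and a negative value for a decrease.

Point-source spreading: ΔL = −20·log₁₀(r₂/r₁).
ΔL = −20·log₁₀(0.5) = +6.02 dB.

+6.0 dB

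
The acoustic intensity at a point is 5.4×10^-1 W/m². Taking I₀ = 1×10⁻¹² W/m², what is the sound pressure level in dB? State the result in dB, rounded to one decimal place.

117.3 dB

Dividing by I₀ shifts the exponent by 12: I/I₀ = 5.4×10^11.
L = 10·(0.7324 + 11) = 117.32 dB.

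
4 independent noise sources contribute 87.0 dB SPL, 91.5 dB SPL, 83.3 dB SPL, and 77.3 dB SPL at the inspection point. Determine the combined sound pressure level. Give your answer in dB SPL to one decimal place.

Incoherent sources combine by intensity addition: L_total = 10·log₁₀(Σ 10^(L_i/10)).
Σ 10^(L/10) = 10^(87.0/10) + 10^(91.5/10) + 10^(83.3/10) + 10^(77.3/10) = 2.181e+09.
L_total = 10·log₁₀(2.181e+09) = 93.39 dB SPL.

93.4 dB SPL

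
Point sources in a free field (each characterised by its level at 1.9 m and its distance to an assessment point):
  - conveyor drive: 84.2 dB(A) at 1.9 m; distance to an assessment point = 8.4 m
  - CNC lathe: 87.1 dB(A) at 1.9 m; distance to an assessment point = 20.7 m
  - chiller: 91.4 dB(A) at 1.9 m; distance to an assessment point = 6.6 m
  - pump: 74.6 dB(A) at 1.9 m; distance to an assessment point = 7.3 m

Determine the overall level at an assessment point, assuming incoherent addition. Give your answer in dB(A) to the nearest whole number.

Propagate each source to the receiver with L = L_ref − 20·log₁₀(r/r_ref), then add intensities.
conveyor drive: 84.2 − 20·log₁₀(8.4/1.9) = 84.2 − 12.91 = 71.29 dB(A).
CNC lathe: 87.1 − 20·log₁₀(20.7/1.9) = 87.1 − 20.74 = 66.36 dB(A).
chiller: 91.4 − 20·log₁₀(6.6/1.9) = 91.4 − 10.82 = 80.58 dB(A).
pump: 74.6 − 20·log₁₀(7.3/1.9) = 74.6 − 11.69 = 62.91 dB(A).
Σ 10^(L/10) = 1.341e+08 → L_total = 10·log₁₀(1.341e+08) = 81.28 dB(A).

81 dB(A)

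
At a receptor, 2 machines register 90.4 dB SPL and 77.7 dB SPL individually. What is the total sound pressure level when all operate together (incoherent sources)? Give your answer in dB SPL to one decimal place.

Incoherent sources combine by intensity addition: L_total = 10·log₁₀(Σ 10^(L_i/10)).
Σ 10^(L/10) = 10^(90.4/10) + 10^(77.7/10) = 1.155e+09.
L_total = 10·log₁₀(1.155e+09) = 90.63 dB SPL.

90.6 dB SPL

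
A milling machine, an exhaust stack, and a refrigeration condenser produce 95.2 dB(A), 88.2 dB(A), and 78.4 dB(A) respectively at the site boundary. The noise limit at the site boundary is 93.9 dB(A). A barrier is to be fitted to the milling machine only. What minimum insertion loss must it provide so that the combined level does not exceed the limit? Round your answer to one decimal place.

2.8 dB

Fixed contribution from the other sources: Σ 10^(L/10) = 10^(88.2/10) + 10^(78.4/10) = 7.299e+08 (88.63 dB(A)).
To meet 93.9 dB(A) overall, the treated milling machine may contribute at most 10^(93.9/10) − 7.299e+08 = 1.725e+09, i.e. 92.37 dB(A).
Required insertion loss = 95.2 − 92.37 = 2.83 dB.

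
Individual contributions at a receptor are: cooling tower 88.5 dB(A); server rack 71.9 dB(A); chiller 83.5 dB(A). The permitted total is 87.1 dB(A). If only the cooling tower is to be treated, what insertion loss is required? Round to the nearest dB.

Fixed contribution from the other sources: Σ 10^(L/10) = 10^(71.9/10) + 10^(83.5/10) = 2.394e+08 (83.79 dB(A)).
The limit corresponds to 10^(87.1/10) = 5.129e+08; subtracting the fixed part leaves 2.735e+08 for the cooling tower, i.e. 84.37 dB(A).
Required insertion loss = 88.5 − 84.37 = 4.13 dB.

4 dB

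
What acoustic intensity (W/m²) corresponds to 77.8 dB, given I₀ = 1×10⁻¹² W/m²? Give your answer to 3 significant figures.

I/I₀ = 10^(77.8/10) = 6.026e+07, so I = 6.026e+07 × 10⁻¹² W/m².

6.03e-05 W/m²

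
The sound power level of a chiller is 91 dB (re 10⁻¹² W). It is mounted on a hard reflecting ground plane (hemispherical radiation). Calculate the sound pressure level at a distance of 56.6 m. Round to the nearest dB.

48 dB

Free-field hemispherical radiation: L_p = L_w − 10·log₁₀(2π·r²), r = 56.6 m.
2π·r² = 2.013e+04 m², 10·log₁₀ of that is 43.038 dB.
L_p = 91 − 43.038 = 47.96 dB.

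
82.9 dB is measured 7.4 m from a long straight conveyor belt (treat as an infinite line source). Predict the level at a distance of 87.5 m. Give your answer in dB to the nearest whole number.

72 dB

For a line source, L₂ = L₁ − 10·log₁₀(r₂/r₁).
L₂ = 82.9 − 10·log₁₀(87.5/7.4) = 82.9 − 10.728 = 72.17 dB.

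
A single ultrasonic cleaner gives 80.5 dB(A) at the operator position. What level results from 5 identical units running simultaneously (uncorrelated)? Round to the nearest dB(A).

With 5 equal, uncorrelated contributions the intensity is 5× that of one unit, giving a rise of 10·log₁₀ 5.
L_total = 80.5 + 10·log₁₀(5) = 80.5 + 6.990 = 87.49 dB(A).

87 dB(A)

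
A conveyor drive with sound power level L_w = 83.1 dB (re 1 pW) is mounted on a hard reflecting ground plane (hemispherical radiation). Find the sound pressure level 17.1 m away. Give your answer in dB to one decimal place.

Free-field hemispherical radiation: L_p = L_w − 10·log₁₀(2π·r²), r = 17.1 m.
2π·r² = 1837 m², 10·log₁₀ of that is 32.642 dB.
L_p = 83.1 − 32.642 = 50.46 dB.

50.5 dB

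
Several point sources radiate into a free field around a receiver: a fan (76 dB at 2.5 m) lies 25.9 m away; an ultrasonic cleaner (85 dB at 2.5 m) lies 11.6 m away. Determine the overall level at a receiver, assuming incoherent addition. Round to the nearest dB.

72 dB

Propagate each source to the receiver with L = L_ref − 20·log₁₀(r/r_ref), then add intensities.
fan: 76 − 20·log₁₀(25.9/2.5) = 76 − 20.31 = 55.69 dB.
ultrasonic cleaner: 85 − 20·log₁₀(11.6/2.5) = 85 − 13.33 = 71.67 dB.
Σ 10^(L/10) = 1.506e+07 → L_total = 10·log₁₀(1.506e+07) = 71.78 dB.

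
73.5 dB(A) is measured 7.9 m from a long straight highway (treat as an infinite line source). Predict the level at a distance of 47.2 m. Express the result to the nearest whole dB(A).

Line-source attenuation: ΔL = 10·log₁₀(r₂/r₁) = 10·log₁₀(47.2/7.9) = 7.763 dB.
L₂ = 73.5 − 10·log₁₀(47.2/7.9) = 73.5 − 7.763 = 65.74 dB(A).

66 dB(A)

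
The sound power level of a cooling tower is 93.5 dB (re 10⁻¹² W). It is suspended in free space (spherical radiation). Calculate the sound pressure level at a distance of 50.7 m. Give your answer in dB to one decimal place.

48.4 dB

L_p = L_w − 10·log₁₀(4π·r²) with r = 50.7 m.
4π·r² = 3.23e+04 m², 10·log₁₀ of that is 45.092 dB.
L_p = 93.5 − 45.092 = 48.41 dB.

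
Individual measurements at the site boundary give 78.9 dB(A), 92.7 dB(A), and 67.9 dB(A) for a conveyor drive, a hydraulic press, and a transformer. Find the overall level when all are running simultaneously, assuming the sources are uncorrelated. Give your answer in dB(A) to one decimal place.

For uncorrelated sources the intensities add, so convert each level to linear form, sum, and take 10·log₁₀ of the total.
Σ 10^(L/10) = 10^(78.9/10) + 10^(92.7/10) + 10^(67.9/10) = 1.946e+09.
L_total = 10·log₁₀(1.946e+09) = 92.89 dB(A).

92.9 dB(A)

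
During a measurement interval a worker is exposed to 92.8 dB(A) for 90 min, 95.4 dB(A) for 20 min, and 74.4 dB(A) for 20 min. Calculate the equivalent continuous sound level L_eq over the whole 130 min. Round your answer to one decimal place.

L_eq = 10·log₁₀[(1/T)·Σ tᵢ·10^(Lᵢ/10)] with T = 130 min.
Σ tᵢ·10^(Lᵢ/10) = 90·10^(92.8/10) + 20·10^(95.4/10) + 20·10^(74.4/10) = 2.414e+11.
L_eq = 10·log₁₀(2.414e+11/130) = 92.69 dB(A).

92.7 dB(A)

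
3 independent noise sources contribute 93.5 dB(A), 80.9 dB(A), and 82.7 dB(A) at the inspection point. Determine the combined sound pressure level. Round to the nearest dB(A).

94 dB(A)

Incoherent sources combine by intensity addition: L_total = 10·log₁₀(Σ 10^(L_i/10)).
Σ 10^(L/10) = 10^(93.5/10) + 10^(80.9/10) + 10^(82.7/10) = 2.548e+09.
L_total = 10·log₁₀(2.548e+09) = 94.06 dB(A).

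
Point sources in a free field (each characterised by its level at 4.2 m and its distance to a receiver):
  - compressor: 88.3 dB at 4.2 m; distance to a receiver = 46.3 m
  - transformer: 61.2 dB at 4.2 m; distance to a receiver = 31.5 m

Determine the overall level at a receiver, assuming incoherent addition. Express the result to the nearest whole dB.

67 dB

Propagate each source to the receiver with L = L_ref − 20·log₁₀(r/r_ref), then add intensities.
compressor: 88.3 − 20·log₁₀(46.3/4.2) = 88.3 − 20.85 = 67.45 dB.
transformer: 61.2 − 20·log₁₀(31.5/4.2) = 61.2 − 17.50 = 43.70 dB.
Σ 10^(L/10) = 5.587e+06 → L_total = 10·log₁₀(5.587e+06) = 67.47 dB.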